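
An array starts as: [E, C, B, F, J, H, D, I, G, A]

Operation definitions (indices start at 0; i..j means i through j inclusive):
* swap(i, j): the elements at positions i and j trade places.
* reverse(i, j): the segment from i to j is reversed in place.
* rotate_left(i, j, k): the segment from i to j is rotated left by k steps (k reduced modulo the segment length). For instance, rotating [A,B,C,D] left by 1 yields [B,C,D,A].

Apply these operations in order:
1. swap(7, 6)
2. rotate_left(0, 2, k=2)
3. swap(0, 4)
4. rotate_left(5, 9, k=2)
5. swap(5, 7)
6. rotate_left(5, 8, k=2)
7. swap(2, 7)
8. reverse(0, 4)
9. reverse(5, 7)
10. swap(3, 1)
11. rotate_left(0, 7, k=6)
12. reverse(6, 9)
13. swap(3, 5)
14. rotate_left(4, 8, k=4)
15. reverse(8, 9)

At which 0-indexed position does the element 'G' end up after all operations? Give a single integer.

Answer: 9

Derivation:
After 1 (swap(7, 6)): [E, C, B, F, J, H, I, D, G, A]
After 2 (rotate_left(0, 2, k=2)): [B, E, C, F, J, H, I, D, G, A]
After 3 (swap(0, 4)): [J, E, C, F, B, H, I, D, G, A]
After 4 (rotate_left(5, 9, k=2)): [J, E, C, F, B, D, G, A, H, I]
After 5 (swap(5, 7)): [J, E, C, F, B, A, G, D, H, I]
After 6 (rotate_left(5, 8, k=2)): [J, E, C, F, B, D, H, A, G, I]
After 7 (swap(2, 7)): [J, E, A, F, B, D, H, C, G, I]
After 8 (reverse(0, 4)): [B, F, A, E, J, D, H, C, G, I]
After 9 (reverse(5, 7)): [B, F, A, E, J, C, H, D, G, I]
After 10 (swap(3, 1)): [B, E, A, F, J, C, H, D, G, I]
After 11 (rotate_left(0, 7, k=6)): [H, D, B, E, A, F, J, C, G, I]
After 12 (reverse(6, 9)): [H, D, B, E, A, F, I, G, C, J]
After 13 (swap(3, 5)): [H, D, B, F, A, E, I, G, C, J]
After 14 (rotate_left(4, 8, k=4)): [H, D, B, F, C, A, E, I, G, J]
After 15 (reverse(8, 9)): [H, D, B, F, C, A, E, I, J, G]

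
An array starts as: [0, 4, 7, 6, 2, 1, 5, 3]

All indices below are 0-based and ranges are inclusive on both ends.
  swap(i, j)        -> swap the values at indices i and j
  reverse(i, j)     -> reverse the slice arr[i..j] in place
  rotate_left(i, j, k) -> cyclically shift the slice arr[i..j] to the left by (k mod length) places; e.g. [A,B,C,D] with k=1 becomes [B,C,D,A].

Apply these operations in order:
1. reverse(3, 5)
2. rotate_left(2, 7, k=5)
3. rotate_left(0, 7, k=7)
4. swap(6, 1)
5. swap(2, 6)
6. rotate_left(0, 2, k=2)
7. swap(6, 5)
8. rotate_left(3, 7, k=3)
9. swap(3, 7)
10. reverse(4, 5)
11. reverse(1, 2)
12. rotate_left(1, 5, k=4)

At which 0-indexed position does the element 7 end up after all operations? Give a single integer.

After 1 (reverse(3, 5)): [0, 4, 7, 1, 2, 6, 5, 3]
After 2 (rotate_left(2, 7, k=5)): [0, 4, 3, 7, 1, 2, 6, 5]
After 3 (rotate_left(0, 7, k=7)): [5, 0, 4, 3, 7, 1, 2, 6]
After 4 (swap(6, 1)): [5, 2, 4, 3, 7, 1, 0, 6]
After 5 (swap(2, 6)): [5, 2, 0, 3, 7, 1, 4, 6]
After 6 (rotate_left(0, 2, k=2)): [0, 5, 2, 3, 7, 1, 4, 6]
After 7 (swap(6, 5)): [0, 5, 2, 3, 7, 4, 1, 6]
After 8 (rotate_left(3, 7, k=3)): [0, 5, 2, 1, 6, 3, 7, 4]
After 9 (swap(3, 7)): [0, 5, 2, 4, 6, 3, 7, 1]
After 10 (reverse(4, 5)): [0, 5, 2, 4, 3, 6, 7, 1]
After 11 (reverse(1, 2)): [0, 2, 5, 4, 3, 6, 7, 1]
After 12 (rotate_left(1, 5, k=4)): [0, 6, 2, 5, 4, 3, 7, 1]

Answer: 6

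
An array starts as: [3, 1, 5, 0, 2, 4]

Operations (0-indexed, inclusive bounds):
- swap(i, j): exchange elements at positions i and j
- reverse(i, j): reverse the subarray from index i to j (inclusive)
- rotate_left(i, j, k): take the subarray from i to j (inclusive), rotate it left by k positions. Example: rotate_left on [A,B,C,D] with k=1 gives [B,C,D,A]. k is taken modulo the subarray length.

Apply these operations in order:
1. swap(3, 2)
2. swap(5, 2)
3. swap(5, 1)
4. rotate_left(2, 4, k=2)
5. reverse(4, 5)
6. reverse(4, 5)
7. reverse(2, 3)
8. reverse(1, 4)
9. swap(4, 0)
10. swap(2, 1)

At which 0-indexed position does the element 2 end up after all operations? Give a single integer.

Answer: 1

Derivation:
After 1 (swap(3, 2)): [3, 1, 0, 5, 2, 4]
After 2 (swap(5, 2)): [3, 1, 4, 5, 2, 0]
After 3 (swap(5, 1)): [3, 0, 4, 5, 2, 1]
After 4 (rotate_left(2, 4, k=2)): [3, 0, 2, 4, 5, 1]
After 5 (reverse(4, 5)): [3, 0, 2, 4, 1, 5]
After 6 (reverse(4, 5)): [3, 0, 2, 4, 5, 1]
After 7 (reverse(2, 3)): [3, 0, 4, 2, 5, 1]
After 8 (reverse(1, 4)): [3, 5, 2, 4, 0, 1]
After 9 (swap(4, 0)): [0, 5, 2, 4, 3, 1]
After 10 (swap(2, 1)): [0, 2, 5, 4, 3, 1]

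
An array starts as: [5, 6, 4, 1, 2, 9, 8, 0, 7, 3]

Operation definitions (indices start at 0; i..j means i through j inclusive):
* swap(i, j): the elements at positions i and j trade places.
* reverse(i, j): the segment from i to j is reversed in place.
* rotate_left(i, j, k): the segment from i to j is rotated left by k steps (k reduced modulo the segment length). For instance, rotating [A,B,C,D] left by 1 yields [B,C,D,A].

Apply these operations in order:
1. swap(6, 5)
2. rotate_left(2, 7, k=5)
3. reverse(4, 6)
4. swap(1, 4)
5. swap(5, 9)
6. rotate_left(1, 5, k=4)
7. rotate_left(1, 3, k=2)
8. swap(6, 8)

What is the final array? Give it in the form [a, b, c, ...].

After 1 (swap(6, 5)): [5, 6, 4, 1, 2, 8, 9, 0, 7, 3]
After 2 (rotate_left(2, 7, k=5)): [5, 6, 0, 4, 1, 2, 8, 9, 7, 3]
After 3 (reverse(4, 6)): [5, 6, 0, 4, 8, 2, 1, 9, 7, 3]
After 4 (swap(1, 4)): [5, 8, 0, 4, 6, 2, 1, 9, 7, 3]
After 5 (swap(5, 9)): [5, 8, 0, 4, 6, 3, 1, 9, 7, 2]
After 6 (rotate_left(1, 5, k=4)): [5, 3, 8, 0, 4, 6, 1, 9, 7, 2]
After 7 (rotate_left(1, 3, k=2)): [5, 0, 3, 8, 4, 6, 1, 9, 7, 2]
After 8 (swap(6, 8)): [5, 0, 3, 8, 4, 6, 7, 9, 1, 2]

Answer: [5, 0, 3, 8, 4, 6, 7, 9, 1, 2]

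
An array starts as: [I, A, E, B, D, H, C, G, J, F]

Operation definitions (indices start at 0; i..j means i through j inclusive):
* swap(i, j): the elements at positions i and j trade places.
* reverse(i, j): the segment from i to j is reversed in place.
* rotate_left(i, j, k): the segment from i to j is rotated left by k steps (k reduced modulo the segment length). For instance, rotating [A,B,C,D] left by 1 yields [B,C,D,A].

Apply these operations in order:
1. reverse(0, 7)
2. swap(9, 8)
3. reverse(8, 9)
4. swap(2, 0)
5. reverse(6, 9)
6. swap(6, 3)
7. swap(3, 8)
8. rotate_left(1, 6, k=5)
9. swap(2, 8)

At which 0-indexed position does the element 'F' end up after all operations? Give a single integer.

Answer: 2

Derivation:
After 1 (reverse(0, 7)): [G, C, H, D, B, E, A, I, J, F]
After 2 (swap(9, 8)): [G, C, H, D, B, E, A, I, F, J]
After 3 (reverse(8, 9)): [G, C, H, D, B, E, A, I, J, F]
After 4 (swap(2, 0)): [H, C, G, D, B, E, A, I, J, F]
After 5 (reverse(6, 9)): [H, C, G, D, B, E, F, J, I, A]
After 6 (swap(6, 3)): [H, C, G, F, B, E, D, J, I, A]
After 7 (swap(3, 8)): [H, C, G, I, B, E, D, J, F, A]
After 8 (rotate_left(1, 6, k=5)): [H, D, C, G, I, B, E, J, F, A]
After 9 (swap(2, 8)): [H, D, F, G, I, B, E, J, C, A]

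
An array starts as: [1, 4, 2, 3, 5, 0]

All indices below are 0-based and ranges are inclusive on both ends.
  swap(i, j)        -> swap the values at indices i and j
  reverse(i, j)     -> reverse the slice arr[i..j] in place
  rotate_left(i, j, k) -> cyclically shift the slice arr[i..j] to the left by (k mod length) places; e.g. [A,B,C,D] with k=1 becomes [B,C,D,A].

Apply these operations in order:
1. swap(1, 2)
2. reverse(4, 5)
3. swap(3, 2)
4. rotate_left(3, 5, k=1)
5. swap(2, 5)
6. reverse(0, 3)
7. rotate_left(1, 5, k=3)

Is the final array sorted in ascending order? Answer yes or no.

After 1 (swap(1, 2)): [1, 2, 4, 3, 5, 0]
After 2 (reverse(4, 5)): [1, 2, 4, 3, 0, 5]
After 3 (swap(3, 2)): [1, 2, 3, 4, 0, 5]
After 4 (rotate_left(3, 5, k=1)): [1, 2, 3, 0, 5, 4]
After 5 (swap(2, 5)): [1, 2, 4, 0, 5, 3]
After 6 (reverse(0, 3)): [0, 4, 2, 1, 5, 3]
After 7 (rotate_left(1, 5, k=3)): [0, 5, 3, 4, 2, 1]

Answer: no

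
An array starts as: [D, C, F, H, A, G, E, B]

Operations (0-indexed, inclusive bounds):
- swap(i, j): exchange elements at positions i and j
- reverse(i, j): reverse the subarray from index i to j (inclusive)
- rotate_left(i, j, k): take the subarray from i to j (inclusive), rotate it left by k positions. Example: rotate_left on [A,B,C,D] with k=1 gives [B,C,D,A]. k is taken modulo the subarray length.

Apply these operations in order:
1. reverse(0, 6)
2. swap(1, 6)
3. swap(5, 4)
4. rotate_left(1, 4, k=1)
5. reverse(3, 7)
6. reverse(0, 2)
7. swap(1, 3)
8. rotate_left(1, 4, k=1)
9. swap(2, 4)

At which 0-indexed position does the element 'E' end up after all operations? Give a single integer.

After 1 (reverse(0, 6)): [E, G, A, H, F, C, D, B]
After 2 (swap(1, 6)): [E, D, A, H, F, C, G, B]
After 3 (swap(5, 4)): [E, D, A, H, C, F, G, B]
After 4 (rotate_left(1, 4, k=1)): [E, A, H, C, D, F, G, B]
After 5 (reverse(3, 7)): [E, A, H, B, G, F, D, C]
After 6 (reverse(0, 2)): [H, A, E, B, G, F, D, C]
After 7 (swap(1, 3)): [H, B, E, A, G, F, D, C]
After 8 (rotate_left(1, 4, k=1)): [H, E, A, G, B, F, D, C]
After 9 (swap(2, 4)): [H, E, B, G, A, F, D, C]

Answer: 1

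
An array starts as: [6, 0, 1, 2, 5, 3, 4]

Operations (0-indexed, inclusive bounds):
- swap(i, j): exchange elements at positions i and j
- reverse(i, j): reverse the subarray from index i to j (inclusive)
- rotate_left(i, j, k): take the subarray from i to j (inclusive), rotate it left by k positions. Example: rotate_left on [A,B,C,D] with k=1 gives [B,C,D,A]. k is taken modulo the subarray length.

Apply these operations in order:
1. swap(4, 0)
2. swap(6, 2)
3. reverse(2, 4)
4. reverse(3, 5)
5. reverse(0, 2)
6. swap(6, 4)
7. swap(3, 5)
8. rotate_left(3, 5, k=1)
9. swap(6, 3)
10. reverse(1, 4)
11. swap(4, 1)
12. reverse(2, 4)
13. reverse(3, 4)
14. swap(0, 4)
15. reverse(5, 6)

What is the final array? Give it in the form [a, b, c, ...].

Answer: [5, 0, 3, 4, 6, 1, 2]

Derivation:
After 1 (swap(4, 0)): [5, 0, 1, 2, 6, 3, 4]
After 2 (swap(6, 2)): [5, 0, 4, 2, 6, 3, 1]
After 3 (reverse(2, 4)): [5, 0, 6, 2, 4, 3, 1]
After 4 (reverse(3, 5)): [5, 0, 6, 3, 4, 2, 1]
After 5 (reverse(0, 2)): [6, 0, 5, 3, 4, 2, 1]
After 6 (swap(6, 4)): [6, 0, 5, 3, 1, 2, 4]
After 7 (swap(3, 5)): [6, 0, 5, 2, 1, 3, 4]
After 8 (rotate_left(3, 5, k=1)): [6, 0, 5, 1, 3, 2, 4]
After 9 (swap(6, 3)): [6, 0, 5, 4, 3, 2, 1]
After 10 (reverse(1, 4)): [6, 3, 4, 5, 0, 2, 1]
After 11 (swap(4, 1)): [6, 0, 4, 5, 3, 2, 1]
After 12 (reverse(2, 4)): [6, 0, 3, 5, 4, 2, 1]
After 13 (reverse(3, 4)): [6, 0, 3, 4, 5, 2, 1]
After 14 (swap(0, 4)): [5, 0, 3, 4, 6, 2, 1]
After 15 (reverse(5, 6)): [5, 0, 3, 4, 6, 1, 2]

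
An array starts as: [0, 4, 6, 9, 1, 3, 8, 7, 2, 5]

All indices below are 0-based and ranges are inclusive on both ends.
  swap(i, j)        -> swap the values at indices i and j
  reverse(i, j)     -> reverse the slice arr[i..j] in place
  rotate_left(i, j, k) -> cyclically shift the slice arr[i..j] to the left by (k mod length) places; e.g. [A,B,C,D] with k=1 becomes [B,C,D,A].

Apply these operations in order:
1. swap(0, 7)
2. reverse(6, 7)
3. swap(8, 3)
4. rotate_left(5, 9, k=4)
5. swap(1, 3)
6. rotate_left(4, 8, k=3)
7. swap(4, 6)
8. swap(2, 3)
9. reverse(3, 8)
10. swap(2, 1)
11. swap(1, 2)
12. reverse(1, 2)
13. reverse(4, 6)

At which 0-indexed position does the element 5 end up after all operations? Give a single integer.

Answer: 6

Derivation:
After 1 (swap(0, 7)): [7, 4, 6, 9, 1, 3, 8, 0, 2, 5]
After 2 (reverse(6, 7)): [7, 4, 6, 9, 1, 3, 0, 8, 2, 5]
After 3 (swap(8, 3)): [7, 4, 6, 2, 1, 3, 0, 8, 9, 5]
After 4 (rotate_left(5, 9, k=4)): [7, 4, 6, 2, 1, 5, 3, 0, 8, 9]
After 5 (swap(1, 3)): [7, 2, 6, 4, 1, 5, 3, 0, 8, 9]
After 6 (rotate_left(4, 8, k=3)): [7, 2, 6, 4, 0, 8, 1, 5, 3, 9]
After 7 (swap(4, 6)): [7, 2, 6, 4, 1, 8, 0, 5, 3, 9]
After 8 (swap(2, 3)): [7, 2, 4, 6, 1, 8, 0, 5, 3, 9]
After 9 (reverse(3, 8)): [7, 2, 4, 3, 5, 0, 8, 1, 6, 9]
After 10 (swap(2, 1)): [7, 4, 2, 3, 5, 0, 8, 1, 6, 9]
After 11 (swap(1, 2)): [7, 2, 4, 3, 5, 0, 8, 1, 6, 9]
After 12 (reverse(1, 2)): [7, 4, 2, 3, 5, 0, 8, 1, 6, 9]
After 13 (reverse(4, 6)): [7, 4, 2, 3, 8, 0, 5, 1, 6, 9]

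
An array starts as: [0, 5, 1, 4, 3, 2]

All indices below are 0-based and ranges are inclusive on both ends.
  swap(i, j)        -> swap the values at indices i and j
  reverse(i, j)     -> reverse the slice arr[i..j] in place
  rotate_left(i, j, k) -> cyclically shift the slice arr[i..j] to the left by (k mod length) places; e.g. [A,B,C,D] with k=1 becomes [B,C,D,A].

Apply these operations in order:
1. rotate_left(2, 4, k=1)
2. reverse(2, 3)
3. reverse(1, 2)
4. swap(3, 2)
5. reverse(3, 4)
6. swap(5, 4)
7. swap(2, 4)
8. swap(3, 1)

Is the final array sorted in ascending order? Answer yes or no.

After 1 (rotate_left(2, 4, k=1)): [0, 5, 4, 3, 1, 2]
After 2 (reverse(2, 3)): [0, 5, 3, 4, 1, 2]
After 3 (reverse(1, 2)): [0, 3, 5, 4, 1, 2]
After 4 (swap(3, 2)): [0, 3, 4, 5, 1, 2]
After 5 (reverse(3, 4)): [0, 3, 4, 1, 5, 2]
After 6 (swap(5, 4)): [0, 3, 4, 1, 2, 5]
After 7 (swap(2, 4)): [0, 3, 2, 1, 4, 5]
After 8 (swap(3, 1)): [0, 1, 2, 3, 4, 5]

Answer: yes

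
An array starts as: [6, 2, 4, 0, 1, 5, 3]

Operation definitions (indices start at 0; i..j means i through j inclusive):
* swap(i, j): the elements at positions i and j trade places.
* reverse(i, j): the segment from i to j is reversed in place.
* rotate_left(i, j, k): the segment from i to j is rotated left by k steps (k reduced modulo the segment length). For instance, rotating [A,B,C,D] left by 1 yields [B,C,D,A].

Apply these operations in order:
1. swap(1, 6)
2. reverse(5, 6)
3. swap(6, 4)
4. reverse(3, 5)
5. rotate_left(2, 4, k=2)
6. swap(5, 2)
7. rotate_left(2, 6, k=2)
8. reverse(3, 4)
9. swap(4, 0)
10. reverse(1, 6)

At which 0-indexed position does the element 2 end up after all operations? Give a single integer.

After 1 (swap(1, 6)): [6, 3, 4, 0, 1, 5, 2]
After 2 (reverse(5, 6)): [6, 3, 4, 0, 1, 2, 5]
After 3 (swap(6, 4)): [6, 3, 4, 0, 5, 2, 1]
After 4 (reverse(3, 5)): [6, 3, 4, 2, 5, 0, 1]
After 5 (rotate_left(2, 4, k=2)): [6, 3, 5, 4, 2, 0, 1]
After 6 (swap(5, 2)): [6, 3, 0, 4, 2, 5, 1]
After 7 (rotate_left(2, 6, k=2)): [6, 3, 2, 5, 1, 0, 4]
After 8 (reverse(3, 4)): [6, 3, 2, 1, 5, 0, 4]
After 9 (swap(4, 0)): [5, 3, 2, 1, 6, 0, 4]
After 10 (reverse(1, 6)): [5, 4, 0, 6, 1, 2, 3]

Answer: 5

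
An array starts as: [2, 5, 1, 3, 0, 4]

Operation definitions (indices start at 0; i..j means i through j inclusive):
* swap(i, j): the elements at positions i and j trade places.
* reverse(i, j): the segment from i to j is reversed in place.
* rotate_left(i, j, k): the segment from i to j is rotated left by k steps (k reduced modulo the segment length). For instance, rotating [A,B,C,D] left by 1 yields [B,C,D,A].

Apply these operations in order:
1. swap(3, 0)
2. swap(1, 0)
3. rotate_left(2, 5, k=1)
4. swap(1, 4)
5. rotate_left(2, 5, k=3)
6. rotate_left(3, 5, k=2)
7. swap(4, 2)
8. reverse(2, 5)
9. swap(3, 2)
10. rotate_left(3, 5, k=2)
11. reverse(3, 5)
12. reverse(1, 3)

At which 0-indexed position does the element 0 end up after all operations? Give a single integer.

After 1 (swap(3, 0)): [3, 5, 1, 2, 0, 4]
After 2 (swap(1, 0)): [5, 3, 1, 2, 0, 4]
After 3 (rotate_left(2, 5, k=1)): [5, 3, 2, 0, 4, 1]
After 4 (swap(1, 4)): [5, 4, 2, 0, 3, 1]
After 5 (rotate_left(2, 5, k=3)): [5, 4, 1, 2, 0, 3]
After 6 (rotate_left(3, 5, k=2)): [5, 4, 1, 3, 2, 0]
After 7 (swap(4, 2)): [5, 4, 2, 3, 1, 0]
After 8 (reverse(2, 5)): [5, 4, 0, 1, 3, 2]
After 9 (swap(3, 2)): [5, 4, 1, 0, 3, 2]
After 10 (rotate_left(3, 5, k=2)): [5, 4, 1, 2, 0, 3]
After 11 (reverse(3, 5)): [5, 4, 1, 3, 0, 2]
After 12 (reverse(1, 3)): [5, 3, 1, 4, 0, 2]

Answer: 4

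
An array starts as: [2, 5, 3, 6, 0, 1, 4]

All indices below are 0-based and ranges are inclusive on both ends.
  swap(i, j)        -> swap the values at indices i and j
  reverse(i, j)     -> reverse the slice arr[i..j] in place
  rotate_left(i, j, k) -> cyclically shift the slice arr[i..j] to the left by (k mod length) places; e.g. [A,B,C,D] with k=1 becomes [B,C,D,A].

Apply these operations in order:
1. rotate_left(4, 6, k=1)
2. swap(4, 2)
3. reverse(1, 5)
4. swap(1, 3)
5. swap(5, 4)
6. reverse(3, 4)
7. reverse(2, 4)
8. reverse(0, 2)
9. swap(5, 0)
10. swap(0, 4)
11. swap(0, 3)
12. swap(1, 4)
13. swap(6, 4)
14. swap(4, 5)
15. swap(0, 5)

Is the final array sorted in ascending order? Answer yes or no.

After 1 (rotate_left(4, 6, k=1)): [2, 5, 3, 6, 1, 4, 0]
After 2 (swap(4, 2)): [2, 5, 1, 6, 3, 4, 0]
After 3 (reverse(1, 5)): [2, 4, 3, 6, 1, 5, 0]
After 4 (swap(1, 3)): [2, 6, 3, 4, 1, 5, 0]
After 5 (swap(5, 4)): [2, 6, 3, 4, 5, 1, 0]
After 6 (reverse(3, 4)): [2, 6, 3, 5, 4, 1, 0]
After 7 (reverse(2, 4)): [2, 6, 4, 5, 3, 1, 0]
After 8 (reverse(0, 2)): [4, 6, 2, 5, 3, 1, 0]
After 9 (swap(5, 0)): [1, 6, 2, 5, 3, 4, 0]
After 10 (swap(0, 4)): [3, 6, 2, 5, 1, 4, 0]
After 11 (swap(0, 3)): [5, 6, 2, 3, 1, 4, 0]
After 12 (swap(1, 4)): [5, 1, 2, 3, 6, 4, 0]
After 13 (swap(6, 4)): [5, 1, 2, 3, 0, 4, 6]
After 14 (swap(4, 5)): [5, 1, 2, 3, 4, 0, 6]
After 15 (swap(0, 5)): [0, 1, 2, 3, 4, 5, 6]

Answer: yes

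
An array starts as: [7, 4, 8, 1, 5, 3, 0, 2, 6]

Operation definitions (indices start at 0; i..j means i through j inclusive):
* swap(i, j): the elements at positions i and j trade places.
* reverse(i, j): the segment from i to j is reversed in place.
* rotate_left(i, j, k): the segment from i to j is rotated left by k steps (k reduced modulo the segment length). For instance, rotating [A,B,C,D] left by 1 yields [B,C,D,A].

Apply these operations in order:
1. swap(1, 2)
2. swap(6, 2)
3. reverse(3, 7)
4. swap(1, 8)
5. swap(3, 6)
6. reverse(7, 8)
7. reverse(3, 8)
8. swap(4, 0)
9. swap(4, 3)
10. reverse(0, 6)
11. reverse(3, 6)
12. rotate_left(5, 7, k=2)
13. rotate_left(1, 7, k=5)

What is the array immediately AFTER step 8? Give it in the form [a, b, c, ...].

After 1 (swap(1, 2)): [7, 8, 4, 1, 5, 3, 0, 2, 6]
After 2 (swap(6, 2)): [7, 8, 0, 1, 5, 3, 4, 2, 6]
After 3 (reverse(3, 7)): [7, 8, 0, 2, 4, 3, 5, 1, 6]
After 4 (swap(1, 8)): [7, 6, 0, 2, 4, 3, 5, 1, 8]
After 5 (swap(3, 6)): [7, 6, 0, 5, 4, 3, 2, 1, 8]
After 6 (reverse(7, 8)): [7, 6, 0, 5, 4, 3, 2, 8, 1]
After 7 (reverse(3, 8)): [7, 6, 0, 1, 8, 2, 3, 4, 5]
After 8 (swap(4, 0)): [8, 6, 0, 1, 7, 2, 3, 4, 5]

Answer: [8, 6, 0, 1, 7, 2, 3, 4, 5]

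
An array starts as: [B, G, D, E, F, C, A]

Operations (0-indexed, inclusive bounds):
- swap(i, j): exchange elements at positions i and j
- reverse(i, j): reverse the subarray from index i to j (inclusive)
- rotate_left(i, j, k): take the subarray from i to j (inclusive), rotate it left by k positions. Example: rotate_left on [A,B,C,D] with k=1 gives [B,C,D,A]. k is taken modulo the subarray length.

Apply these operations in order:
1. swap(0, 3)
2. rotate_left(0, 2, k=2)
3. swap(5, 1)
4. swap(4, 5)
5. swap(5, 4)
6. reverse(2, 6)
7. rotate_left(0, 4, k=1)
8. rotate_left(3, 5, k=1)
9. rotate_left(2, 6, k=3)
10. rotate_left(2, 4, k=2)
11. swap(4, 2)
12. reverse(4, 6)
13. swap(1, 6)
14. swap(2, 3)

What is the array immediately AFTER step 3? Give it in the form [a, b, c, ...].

Answer: [D, C, G, B, F, E, A]

Derivation:
After 1 (swap(0, 3)): [E, G, D, B, F, C, A]
After 2 (rotate_left(0, 2, k=2)): [D, E, G, B, F, C, A]
After 3 (swap(5, 1)): [D, C, G, B, F, E, A]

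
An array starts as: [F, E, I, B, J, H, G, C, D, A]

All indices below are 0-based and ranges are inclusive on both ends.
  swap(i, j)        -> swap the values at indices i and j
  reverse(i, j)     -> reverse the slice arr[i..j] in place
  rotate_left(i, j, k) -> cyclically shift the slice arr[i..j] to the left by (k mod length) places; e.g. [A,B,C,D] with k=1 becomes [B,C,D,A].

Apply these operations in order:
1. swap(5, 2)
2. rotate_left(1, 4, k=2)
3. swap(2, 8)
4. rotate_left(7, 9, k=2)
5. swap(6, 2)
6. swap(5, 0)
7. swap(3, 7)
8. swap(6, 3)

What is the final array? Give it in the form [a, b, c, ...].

After 1 (swap(5, 2)): [F, E, H, B, J, I, G, C, D, A]
After 2 (rotate_left(1, 4, k=2)): [F, B, J, E, H, I, G, C, D, A]
After 3 (swap(2, 8)): [F, B, D, E, H, I, G, C, J, A]
After 4 (rotate_left(7, 9, k=2)): [F, B, D, E, H, I, G, A, C, J]
After 5 (swap(6, 2)): [F, B, G, E, H, I, D, A, C, J]
After 6 (swap(5, 0)): [I, B, G, E, H, F, D, A, C, J]
After 7 (swap(3, 7)): [I, B, G, A, H, F, D, E, C, J]
After 8 (swap(6, 3)): [I, B, G, D, H, F, A, E, C, J]

Answer: [I, B, G, D, H, F, A, E, C, J]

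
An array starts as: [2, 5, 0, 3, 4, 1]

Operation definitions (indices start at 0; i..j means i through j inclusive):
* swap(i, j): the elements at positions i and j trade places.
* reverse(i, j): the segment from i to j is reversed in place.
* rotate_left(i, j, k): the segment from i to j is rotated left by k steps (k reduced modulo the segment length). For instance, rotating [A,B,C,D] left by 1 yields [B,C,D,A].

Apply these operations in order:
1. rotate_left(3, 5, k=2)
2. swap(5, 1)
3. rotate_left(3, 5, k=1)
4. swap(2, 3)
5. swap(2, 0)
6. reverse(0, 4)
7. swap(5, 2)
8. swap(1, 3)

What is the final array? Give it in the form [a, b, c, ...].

Answer: [5, 4, 1, 0, 3, 2]

Derivation:
After 1 (rotate_left(3, 5, k=2)): [2, 5, 0, 1, 3, 4]
After 2 (swap(5, 1)): [2, 4, 0, 1, 3, 5]
After 3 (rotate_left(3, 5, k=1)): [2, 4, 0, 3, 5, 1]
After 4 (swap(2, 3)): [2, 4, 3, 0, 5, 1]
After 5 (swap(2, 0)): [3, 4, 2, 0, 5, 1]
After 6 (reverse(0, 4)): [5, 0, 2, 4, 3, 1]
After 7 (swap(5, 2)): [5, 0, 1, 4, 3, 2]
After 8 (swap(1, 3)): [5, 4, 1, 0, 3, 2]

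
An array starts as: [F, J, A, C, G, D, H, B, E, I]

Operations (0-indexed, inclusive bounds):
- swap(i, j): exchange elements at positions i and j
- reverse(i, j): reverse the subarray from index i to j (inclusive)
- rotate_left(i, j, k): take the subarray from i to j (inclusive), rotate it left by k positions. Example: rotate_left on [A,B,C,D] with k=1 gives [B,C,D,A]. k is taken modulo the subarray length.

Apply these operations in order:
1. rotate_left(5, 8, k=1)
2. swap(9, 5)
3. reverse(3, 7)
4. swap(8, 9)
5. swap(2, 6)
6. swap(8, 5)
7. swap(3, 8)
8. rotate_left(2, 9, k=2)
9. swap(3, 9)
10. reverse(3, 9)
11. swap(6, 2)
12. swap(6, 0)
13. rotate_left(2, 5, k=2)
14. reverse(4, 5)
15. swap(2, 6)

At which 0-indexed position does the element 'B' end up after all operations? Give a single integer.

Answer: 0

Derivation:
After 1 (rotate_left(5, 8, k=1)): [F, J, A, C, G, H, B, E, D, I]
After 2 (swap(9, 5)): [F, J, A, C, G, I, B, E, D, H]
After 3 (reverse(3, 7)): [F, J, A, E, B, I, G, C, D, H]
After 4 (swap(8, 9)): [F, J, A, E, B, I, G, C, H, D]
After 5 (swap(2, 6)): [F, J, G, E, B, I, A, C, H, D]
After 6 (swap(8, 5)): [F, J, G, E, B, H, A, C, I, D]
After 7 (swap(3, 8)): [F, J, G, I, B, H, A, C, E, D]
After 8 (rotate_left(2, 9, k=2)): [F, J, B, H, A, C, E, D, G, I]
After 9 (swap(3, 9)): [F, J, B, I, A, C, E, D, G, H]
After 10 (reverse(3, 9)): [F, J, B, H, G, D, E, C, A, I]
After 11 (swap(6, 2)): [F, J, E, H, G, D, B, C, A, I]
After 12 (swap(6, 0)): [B, J, E, H, G, D, F, C, A, I]
After 13 (rotate_left(2, 5, k=2)): [B, J, G, D, E, H, F, C, A, I]
After 14 (reverse(4, 5)): [B, J, G, D, H, E, F, C, A, I]
After 15 (swap(2, 6)): [B, J, F, D, H, E, G, C, A, I]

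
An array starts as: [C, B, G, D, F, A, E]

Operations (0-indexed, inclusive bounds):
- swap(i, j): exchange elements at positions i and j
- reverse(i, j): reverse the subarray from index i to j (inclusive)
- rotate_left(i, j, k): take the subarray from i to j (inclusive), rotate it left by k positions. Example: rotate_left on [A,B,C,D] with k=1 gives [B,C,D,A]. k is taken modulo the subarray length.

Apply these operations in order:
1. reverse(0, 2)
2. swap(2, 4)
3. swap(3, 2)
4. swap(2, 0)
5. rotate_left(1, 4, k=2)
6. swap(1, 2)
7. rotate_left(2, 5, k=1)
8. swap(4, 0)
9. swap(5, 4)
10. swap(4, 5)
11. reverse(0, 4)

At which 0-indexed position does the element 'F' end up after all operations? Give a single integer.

After 1 (reverse(0, 2)): [G, B, C, D, F, A, E]
After 2 (swap(2, 4)): [G, B, F, D, C, A, E]
After 3 (swap(3, 2)): [G, B, D, F, C, A, E]
After 4 (swap(2, 0)): [D, B, G, F, C, A, E]
After 5 (rotate_left(1, 4, k=2)): [D, F, C, B, G, A, E]
After 6 (swap(1, 2)): [D, C, F, B, G, A, E]
After 7 (rotate_left(2, 5, k=1)): [D, C, B, G, A, F, E]
After 8 (swap(4, 0)): [A, C, B, G, D, F, E]
After 9 (swap(5, 4)): [A, C, B, G, F, D, E]
After 10 (swap(4, 5)): [A, C, B, G, D, F, E]
After 11 (reverse(0, 4)): [D, G, B, C, A, F, E]

Answer: 5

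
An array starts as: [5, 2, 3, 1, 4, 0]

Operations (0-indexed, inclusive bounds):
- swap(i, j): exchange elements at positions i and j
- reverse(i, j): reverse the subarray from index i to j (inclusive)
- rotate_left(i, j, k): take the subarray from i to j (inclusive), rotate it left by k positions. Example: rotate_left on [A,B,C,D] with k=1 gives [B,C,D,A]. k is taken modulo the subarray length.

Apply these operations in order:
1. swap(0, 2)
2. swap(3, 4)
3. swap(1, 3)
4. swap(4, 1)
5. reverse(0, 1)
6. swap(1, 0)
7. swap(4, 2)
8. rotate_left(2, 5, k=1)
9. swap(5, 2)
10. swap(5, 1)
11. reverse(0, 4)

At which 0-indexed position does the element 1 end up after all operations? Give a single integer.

Answer: 5

Derivation:
After 1 (swap(0, 2)): [3, 2, 5, 1, 4, 0]
After 2 (swap(3, 4)): [3, 2, 5, 4, 1, 0]
After 3 (swap(1, 3)): [3, 4, 5, 2, 1, 0]
After 4 (swap(4, 1)): [3, 1, 5, 2, 4, 0]
After 5 (reverse(0, 1)): [1, 3, 5, 2, 4, 0]
After 6 (swap(1, 0)): [3, 1, 5, 2, 4, 0]
After 7 (swap(4, 2)): [3, 1, 4, 2, 5, 0]
After 8 (rotate_left(2, 5, k=1)): [3, 1, 2, 5, 0, 4]
After 9 (swap(5, 2)): [3, 1, 4, 5, 0, 2]
After 10 (swap(5, 1)): [3, 2, 4, 5, 0, 1]
After 11 (reverse(0, 4)): [0, 5, 4, 2, 3, 1]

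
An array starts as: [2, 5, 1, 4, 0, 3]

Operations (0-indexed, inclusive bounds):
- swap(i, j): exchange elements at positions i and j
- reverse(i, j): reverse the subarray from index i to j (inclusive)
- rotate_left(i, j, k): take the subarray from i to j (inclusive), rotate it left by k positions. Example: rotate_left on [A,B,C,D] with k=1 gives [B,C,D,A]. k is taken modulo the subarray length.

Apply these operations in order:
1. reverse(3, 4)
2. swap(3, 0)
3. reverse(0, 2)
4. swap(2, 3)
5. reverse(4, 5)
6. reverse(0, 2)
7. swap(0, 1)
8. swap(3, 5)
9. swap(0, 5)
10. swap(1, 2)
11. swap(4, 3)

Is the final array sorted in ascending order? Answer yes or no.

After 1 (reverse(3, 4)): [2, 5, 1, 0, 4, 3]
After 2 (swap(3, 0)): [0, 5, 1, 2, 4, 3]
After 3 (reverse(0, 2)): [1, 5, 0, 2, 4, 3]
After 4 (swap(2, 3)): [1, 5, 2, 0, 4, 3]
After 5 (reverse(4, 5)): [1, 5, 2, 0, 3, 4]
After 6 (reverse(0, 2)): [2, 5, 1, 0, 3, 4]
After 7 (swap(0, 1)): [5, 2, 1, 0, 3, 4]
After 8 (swap(3, 5)): [5, 2, 1, 4, 3, 0]
After 9 (swap(0, 5)): [0, 2, 1, 4, 3, 5]
After 10 (swap(1, 2)): [0, 1, 2, 4, 3, 5]
After 11 (swap(4, 3)): [0, 1, 2, 3, 4, 5]

Answer: yes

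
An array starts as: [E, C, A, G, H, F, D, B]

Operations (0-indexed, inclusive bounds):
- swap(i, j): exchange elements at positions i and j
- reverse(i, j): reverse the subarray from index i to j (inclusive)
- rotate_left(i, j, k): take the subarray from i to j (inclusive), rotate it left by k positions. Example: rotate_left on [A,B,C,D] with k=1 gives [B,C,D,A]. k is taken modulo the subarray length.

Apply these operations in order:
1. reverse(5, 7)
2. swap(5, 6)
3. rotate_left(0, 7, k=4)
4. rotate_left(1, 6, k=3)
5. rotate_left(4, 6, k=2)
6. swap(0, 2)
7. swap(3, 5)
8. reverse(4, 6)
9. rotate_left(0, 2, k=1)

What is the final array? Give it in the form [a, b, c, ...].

Answer: [E, H, C, D, B, A, F, G]

Derivation:
After 1 (reverse(5, 7)): [E, C, A, G, H, B, D, F]
After 2 (swap(5, 6)): [E, C, A, G, H, D, B, F]
After 3 (rotate_left(0, 7, k=4)): [H, D, B, F, E, C, A, G]
After 4 (rotate_left(1, 6, k=3)): [H, E, C, A, D, B, F, G]
After 5 (rotate_left(4, 6, k=2)): [H, E, C, A, F, D, B, G]
After 6 (swap(0, 2)): [C, E, H, A, F, D, B, G]
After 7 (swap(3, 5)): [C, E, H, D, F, A, B, G]
After 8 (reverse(4, 6)): [C, E, H, D, B, A, F, G]
After 9 (rotate_left(0, 2, k=1)): [E, H, C, D, B, A, F, G]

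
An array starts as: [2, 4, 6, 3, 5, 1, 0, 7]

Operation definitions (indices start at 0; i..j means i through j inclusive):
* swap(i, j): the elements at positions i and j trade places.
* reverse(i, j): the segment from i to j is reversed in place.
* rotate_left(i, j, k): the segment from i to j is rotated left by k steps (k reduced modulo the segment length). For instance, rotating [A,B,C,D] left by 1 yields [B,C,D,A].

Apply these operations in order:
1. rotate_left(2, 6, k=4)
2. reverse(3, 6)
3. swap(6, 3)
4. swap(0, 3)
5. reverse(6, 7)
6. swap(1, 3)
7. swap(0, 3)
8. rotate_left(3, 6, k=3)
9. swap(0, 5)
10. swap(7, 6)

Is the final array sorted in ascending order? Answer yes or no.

Answer: no

Derivation:
After 1 (rotate_left(2, 6, k=4)): [2, 4, 0, 6, 3, 5, 1, 7]
After 2 (reverse(3, 6)): [2, 4, 0, 1, 5, 3, 6, 7]
After 3 (swap(6, 3)): [2, 4, 0, 6, 5, 3, 1, 7]
After 4 (swap(0, 3)): [6, 4, 0, 2, 5, 3, 1, 7]
After 5 (reverse(6, 7)): [6, 4, 0, 2, 5, 3, 7, 1]
After 6 (swap(1, 3)): [6, 2, 0, 4, 5, 3, 7, 1]
After 7 (swap(0, 3)): [4, 2, 0, 6, 5, 3, 7, 1]
After 8 (rotate_left(3, 6, k=3)): [4, 2, 0, 7, 6, 5, 3, 1]
After 9 (swap(0, 5)): [5, 2, 0, 7, 6, 4, 3, 1]
After 10 (swap(7, 6)): [5, 2, 0, 7, 6, 4, 1, 3]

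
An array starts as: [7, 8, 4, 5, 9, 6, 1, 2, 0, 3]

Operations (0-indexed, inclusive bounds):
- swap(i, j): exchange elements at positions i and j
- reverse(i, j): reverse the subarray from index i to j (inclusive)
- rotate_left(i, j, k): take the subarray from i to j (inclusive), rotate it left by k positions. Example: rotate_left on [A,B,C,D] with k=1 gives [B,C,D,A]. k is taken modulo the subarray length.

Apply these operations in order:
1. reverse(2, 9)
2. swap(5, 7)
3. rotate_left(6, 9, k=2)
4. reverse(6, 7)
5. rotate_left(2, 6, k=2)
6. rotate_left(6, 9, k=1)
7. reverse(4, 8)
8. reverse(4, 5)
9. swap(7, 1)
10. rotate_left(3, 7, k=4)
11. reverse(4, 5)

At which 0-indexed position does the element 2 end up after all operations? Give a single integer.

Answer: 2

Derivation:
After 1 (reverse(2, 9)): [7, 8, 3, 0, 2, 1, 6, 9, 5, 4]
After 2 (swap(5, 7)): [7, 8, 3, 0, 2, 9, 6, 1, 5, 4]
After 3 (rotate_left(6, 9, k=2)): [7, 8, 3, 0, 2, 9, 5, 4, 6, 1]
After 4 (reverse(6, 7)): [7, 8, 3, 0, 2, 9, 4, 5, 6, 1]
After 5 (rotate_left(2, 6, k=2)): [7, 8, 2, 9, 4, 3, 0, 5, 6, 1]
After 6 (rotate_left(6, 9, k=1)): [7, 8, 2, 9, 4, 3, 5, 6, 1, 0]
After 7 (reverse(4, 8)): [7, 8, 2, 9, 1, 6, 5, 3, 4, 0]
After 8 (reverse(4, 5)): [7, 8, 2, 9, 6, 1, 5, 3, 4, 0]
After 9 (swap(7, 1)): [7, 3, 2, 9, 6, 1, 5, 8, 4, 0]
After 10 (rotate_left(3, 7, k=4)): [7, 3, 2, 8, 9, 6, 1, 5, 4, 0]
After 11 (reverse(4, 5)): [7, 3, 2, 8, 6, 9, 1, 5, 4, 0]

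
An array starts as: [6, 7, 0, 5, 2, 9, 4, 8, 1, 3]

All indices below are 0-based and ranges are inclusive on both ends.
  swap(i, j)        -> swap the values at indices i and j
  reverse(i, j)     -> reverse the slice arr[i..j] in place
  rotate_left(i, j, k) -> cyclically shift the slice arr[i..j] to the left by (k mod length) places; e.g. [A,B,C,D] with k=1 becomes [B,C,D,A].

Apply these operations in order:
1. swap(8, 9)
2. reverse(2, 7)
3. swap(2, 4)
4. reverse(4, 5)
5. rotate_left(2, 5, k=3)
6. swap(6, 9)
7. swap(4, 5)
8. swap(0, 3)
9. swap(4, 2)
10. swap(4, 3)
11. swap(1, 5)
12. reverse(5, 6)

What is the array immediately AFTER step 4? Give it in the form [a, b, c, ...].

After 1 (swap(8, 9)): [6, 7, 0, 5, 2, 9, 4, 8, 3, 1]
After 2 (reverse(2, 7)): [6, 7, 8, 4, 9, 2, 5, 0, 3, 1]
After 3 (swap(2, 4)): [6, 7, 9, 4, 8, 2, 5, 0, 3, 1]
After 4 (reverse(4, 5)): [6, 7, 9, 4, 2, 8, 5, 0, 3, 1]

Answer: [6, 7, 9, 4, 2, 8, 5, 0, 3, 1]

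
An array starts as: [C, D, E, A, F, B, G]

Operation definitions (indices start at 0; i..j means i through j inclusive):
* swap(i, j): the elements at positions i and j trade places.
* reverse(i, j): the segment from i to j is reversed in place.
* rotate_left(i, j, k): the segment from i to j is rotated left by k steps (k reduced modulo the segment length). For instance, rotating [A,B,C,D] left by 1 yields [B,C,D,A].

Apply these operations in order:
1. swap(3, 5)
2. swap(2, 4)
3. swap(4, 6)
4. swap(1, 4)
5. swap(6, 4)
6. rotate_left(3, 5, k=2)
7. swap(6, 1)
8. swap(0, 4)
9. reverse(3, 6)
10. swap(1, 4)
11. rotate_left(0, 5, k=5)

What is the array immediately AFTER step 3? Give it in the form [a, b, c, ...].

After 1 (swap(3, 5)): [C, D, E, B, F, A, G]
After 2 (swap(2, 4)): [C, D, F, B, E, A, G]
After 3 (swap(4, 6)): [C, D, F, B, G, A, E]

Answer: [C, D, F, B, G, A, E]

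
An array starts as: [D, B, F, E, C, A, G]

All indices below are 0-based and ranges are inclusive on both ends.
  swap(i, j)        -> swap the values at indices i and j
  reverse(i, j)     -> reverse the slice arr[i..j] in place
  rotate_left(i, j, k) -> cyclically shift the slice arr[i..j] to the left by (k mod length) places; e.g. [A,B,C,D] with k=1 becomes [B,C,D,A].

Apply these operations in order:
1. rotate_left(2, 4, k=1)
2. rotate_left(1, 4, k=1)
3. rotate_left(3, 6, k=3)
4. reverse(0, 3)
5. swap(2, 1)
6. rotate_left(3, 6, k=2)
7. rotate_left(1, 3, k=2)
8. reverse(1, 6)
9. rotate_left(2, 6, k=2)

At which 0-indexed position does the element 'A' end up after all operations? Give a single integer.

After 1 (rotate_left(2, 4, k=1)): [D, B, E, C, F, A, G]
After 2 (rotate_left(1, 4, k=1)): [D, E, C, F, B, A, G]
After 3 (rotate_left(3, 6, k=3)): [D, E, C, G, F, B, A]
After 4 (reverse(0, 3)): [G, C, E, D, F, B, A]
After 5 (swap(2, 1)): [G, E, C, D, F, B, A]
After 6 (rotate_left(3, 6, k=2)): [G, E, C, B, A, D, F]
After 7 (rotate_left(1, 3, k=2)): [G, B, E, C, A, D, F]
After 8 (reverse(1, 6)): [G, F, D, A, C, E, B]
After 9 (rotate_left(2, 6, k=2)): [G, F, C, E, B, D, A]

Answer: 6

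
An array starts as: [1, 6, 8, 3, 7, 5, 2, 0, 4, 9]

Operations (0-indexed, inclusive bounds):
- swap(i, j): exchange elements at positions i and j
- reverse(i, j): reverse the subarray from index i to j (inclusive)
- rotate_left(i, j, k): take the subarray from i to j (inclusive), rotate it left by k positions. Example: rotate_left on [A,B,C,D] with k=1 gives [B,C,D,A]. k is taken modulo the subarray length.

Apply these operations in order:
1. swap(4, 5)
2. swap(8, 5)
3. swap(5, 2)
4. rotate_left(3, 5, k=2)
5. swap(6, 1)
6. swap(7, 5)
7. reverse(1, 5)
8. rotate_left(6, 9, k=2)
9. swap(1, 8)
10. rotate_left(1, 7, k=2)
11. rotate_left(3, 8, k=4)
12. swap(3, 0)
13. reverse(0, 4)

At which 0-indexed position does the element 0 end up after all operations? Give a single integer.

Answer: 0

Derivation:
After 1 (swap(4, 5)): [1, 6, 8, 3, 5, 7, 2, 0, 4, 9]
After 2 (swap(8, 5)): [1, 6, 8, 3, 5, 4, 2, 0, 7, 9]
After 3 (swap(5, 2)): [1, 6, 4, 3, 5, 8, 2, 0, 7, 9]
After 4 (rotate_left(3, 5, k=2)): [1, 6, 4, 8, 3, 5, 2, 0, 7, 9]
After 5 (swap(6, 1)): [1, 2, 4, 8, 3, 5, 6, 0, 7, 9]
After 6 (swap(7, 5)): [1, 2, 4, 8, 3, 0, 6, 5, 7, 9]
After 7 (reverse(1, 5)): [1, 0, 3, 8, 4, 2, 6, 5, 7, 9]
After 8 (rotate_left(6, 9, k=2)): [1, 0, 3, 8, 4, 2, 7, 9, 6, 5]
After 9 (swap(1, 8)): [1, 6, 3, 8, 4, 2, 7, 9, 0, 5]
After 10 (rotate_left(1, 7, k=2)): [1, 8, 4, 2, 7, 9, 6, 3, 0, 5]
After 11 (rotate_left(3, 8, k=4)): [1, 8, 4, 3, 0, 2, 7, 9, 6, 5]
After 12 (swap(3, 0)): [3, 8, 4, 1, 0, 2, 7, 9, 6, 5]
After 13 (reverse(0, 4)): [0, 1, 4, 8, 3, 2, 7, 9, 6, 5]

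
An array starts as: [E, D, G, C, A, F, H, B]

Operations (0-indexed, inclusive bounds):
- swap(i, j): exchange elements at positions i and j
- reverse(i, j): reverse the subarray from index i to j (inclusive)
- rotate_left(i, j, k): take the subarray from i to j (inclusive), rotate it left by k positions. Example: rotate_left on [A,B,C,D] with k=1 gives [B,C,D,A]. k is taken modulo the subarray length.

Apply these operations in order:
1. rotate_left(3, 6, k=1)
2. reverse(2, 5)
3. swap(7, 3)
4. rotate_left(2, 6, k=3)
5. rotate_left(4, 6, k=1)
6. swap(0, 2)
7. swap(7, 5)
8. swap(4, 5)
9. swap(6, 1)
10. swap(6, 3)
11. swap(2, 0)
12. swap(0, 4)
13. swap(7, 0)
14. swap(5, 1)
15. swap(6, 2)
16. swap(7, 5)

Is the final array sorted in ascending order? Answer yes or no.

Answer: yes

Derivation:
After 1 (rotate_left(3, 6, k=1)): [E, D, G, A, F, H, C, B]
After 2 (reverse(2, 5)): [E, D, H, F, A, G, C, B]
After 3 (swap(7, 3)): [E, D, H, B, A, G, C, F]
After 4 (rotate_left(2, 6, k=3)): [E, D, G, C, H, B, A, F]
After 5 (rotate_left(4, 6, k=1)): [E, D, G, C, B, A, H, F]
After 6 (swap(0, 2)): [G, D, E, C, B, A, H, F]
After 7 (swap(7, 5)): [G, D, E, C, B, F, H, A]
After 8 (swap(4, 5)): [G, D, E, C, F, B, H, A]
After 9 (swap(6, 1)): [G, H, E, C, F, B, D, A]
After 10 (swap(6, 3)): [G, H, E, D, F, B, C, A]
After 11 (swap(2, 0)): [E, H, G, D, F, B, C, A]
After 12 (swap(0, 4)): [F, H, G, D, E, B, C, A]
After 13 (swap(7, 0)): [A, H, G, D, E, B, C, F]
After 14 (swap(5, 1)): [A, B, G, D, E, H, C, F]
After 15 (swap(6, 2)): [A, B, C, D, E, H, G, F]
After 16 (swap(7, 5)): [A, B, C, D, E, F, G, H]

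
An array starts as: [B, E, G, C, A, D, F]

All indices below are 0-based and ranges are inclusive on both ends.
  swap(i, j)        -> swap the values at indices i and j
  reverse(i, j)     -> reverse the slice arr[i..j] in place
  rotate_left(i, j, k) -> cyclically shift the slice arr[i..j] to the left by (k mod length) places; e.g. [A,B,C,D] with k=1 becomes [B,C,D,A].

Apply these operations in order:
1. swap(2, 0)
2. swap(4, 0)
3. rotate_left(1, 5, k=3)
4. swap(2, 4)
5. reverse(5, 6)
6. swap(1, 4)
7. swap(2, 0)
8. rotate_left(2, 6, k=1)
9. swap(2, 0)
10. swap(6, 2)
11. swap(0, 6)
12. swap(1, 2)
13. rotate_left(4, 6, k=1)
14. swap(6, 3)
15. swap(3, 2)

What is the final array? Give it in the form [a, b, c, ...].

After 1 (swap(2, 0)): [G, E, B, C, A, D, F]
After 2 (swap(4, 0)): [A, E, B, C, G, D, F]
After 3 (rotate_left(1, 5, k=3)): [A, G, D, E, B, C, F]
After 4 (swap(2, 4)): [A, G, B, E, D, C, F]
After 5 (reverse(5, 6)): [A, G, B, E, D, F, C]
After 6 (swap(1, 4)): [A, D, B, E, G, F, C]
After 7 (swap(2, 0)): [B, D, A, E, G, F, C]
After 8 (rotate_left(2, 6, k=1)): [B, D, E, G, F, C, A]
After 9 (swap(2, 0)): [E, D, B, G, F, C, A]
After 10 (swap(6, 2)): [E, D, A, G, F, C, B]
After 11 (swap(0, 6)): [B, D, A, G, F, C, E]
After 12 (swap(1, 2)): [B, A, D, G, F, C, E]
After 13 (rotate_left(4, 6, k=1)): [B, A, D, G, C, E, F]
After 14 (swap(6, 3)): [B, A, D, F, C, E, G]
After 15 (swap(3, 2)): [B, A, F, D, C, E, G]

Answer: [B, A, F, D, C, E, G]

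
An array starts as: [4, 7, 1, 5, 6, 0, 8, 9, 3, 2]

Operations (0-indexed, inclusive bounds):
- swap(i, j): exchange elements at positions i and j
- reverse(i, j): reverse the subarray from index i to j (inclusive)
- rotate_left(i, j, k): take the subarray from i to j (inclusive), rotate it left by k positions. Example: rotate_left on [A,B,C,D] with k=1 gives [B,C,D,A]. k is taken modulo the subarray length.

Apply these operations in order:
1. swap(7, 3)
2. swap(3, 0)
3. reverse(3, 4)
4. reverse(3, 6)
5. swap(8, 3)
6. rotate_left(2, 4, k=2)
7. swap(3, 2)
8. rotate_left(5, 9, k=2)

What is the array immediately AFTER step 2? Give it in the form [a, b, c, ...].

Answer: [9, 7, 1, 4, 6, 0, 8, 5, 3, 2]

Derivation:
After 1 (swap(7, 3)): [4, 7, 1, 9, 6, 0, 8, 5, 3, 2]
After 2 (swap(3, 0)): [9, 7, 1, 4, 6, 0, 8, 5, 3, 2]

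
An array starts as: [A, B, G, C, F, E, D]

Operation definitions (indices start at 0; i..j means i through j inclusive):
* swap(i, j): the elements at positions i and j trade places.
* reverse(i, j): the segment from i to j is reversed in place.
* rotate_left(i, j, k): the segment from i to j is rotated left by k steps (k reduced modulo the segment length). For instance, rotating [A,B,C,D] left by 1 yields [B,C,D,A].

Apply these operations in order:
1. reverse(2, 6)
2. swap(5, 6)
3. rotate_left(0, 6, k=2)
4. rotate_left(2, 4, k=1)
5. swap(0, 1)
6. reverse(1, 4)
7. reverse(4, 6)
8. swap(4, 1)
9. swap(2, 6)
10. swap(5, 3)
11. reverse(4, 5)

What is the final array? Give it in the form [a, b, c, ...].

Answer: [E, B, D, A, G, F, C]

Derivation:
After 1 (reverse(2, 6)): [A, B, D, E, F, C, G]
After 2 (swap(5, 6)): [A, B, D, E, F, G, C]
After 3 (rotate_left(0, 6, k=2)): [D, E, F, G, C, A, B]
After 4 (rotate_left(2, 4, k=1)): [D, E, G, C, F, A, B]
After 5 (swap(0, 1)): [E, D, G, C, F, A, B]
After 6 (reverse(1, 4)): [E, F, C, G, D, A, B]
After 7 (reverse(4, 6)): [E, F, C, G, B, A, D]
After 8 (swap(4, 1)): [E, B, C, G, F, A, D]
After 9 (swap(2, 6)): [E, B, D, G, F, A, C]
After 10 (swap(5, 3)): [E, B, D, A, F, G, C]
After 11 (reverse(4, 5)): [E, B, D, A, G, F, C]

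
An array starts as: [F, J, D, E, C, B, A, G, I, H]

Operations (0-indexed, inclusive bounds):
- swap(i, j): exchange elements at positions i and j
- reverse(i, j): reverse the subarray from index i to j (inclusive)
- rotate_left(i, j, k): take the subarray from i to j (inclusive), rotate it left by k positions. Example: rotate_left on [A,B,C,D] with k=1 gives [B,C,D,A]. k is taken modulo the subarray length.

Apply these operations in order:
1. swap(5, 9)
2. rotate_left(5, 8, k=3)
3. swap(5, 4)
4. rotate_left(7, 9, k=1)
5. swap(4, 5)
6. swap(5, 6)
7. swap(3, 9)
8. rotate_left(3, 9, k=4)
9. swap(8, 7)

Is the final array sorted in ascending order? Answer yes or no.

Answer: no

Derivation:
After 1 (swap(5, 9)): [F, J, D, E, C, H, A, G, I, B]
After 2 (rotate_left(5, 8, k=3)): [F, J, D, E, C, I, H, A, G, B]
After 3 (swap(5, 4)): [F, J, D, E, I, C, H, A, G, B]
After 4 (rotate_left(7, 9, k=1)): [F, J, D, E, I, C, H, G, B, A]
After 5 (swap(4, 5)): [F, J, D, E, C, I, H, G, B, A]
After 6 (swap(5, 6)): [F, J, D, E, C, H, I, G, B, A]
After 7 (swap(3, 9)): [F, J, D, A, C, H, I, G, B, E]
After 8 (rotate_left(3, 9, k=4)): [F, J, D, G, B, E, A, C, H, I]
After 9 (swap(8, 7)): [F, J, D, G, B, E, A, H, C, I]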